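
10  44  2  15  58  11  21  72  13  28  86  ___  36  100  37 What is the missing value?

24

The terms cycle through 3 interleaved subsequences.
Track A: 10, 15, 21, 28, 36 — triangular numbers n(n+1)/2 for n = 4, 5, ….
Track B: 44, 58, 72, 86, 100 — linear: a_n = 30 + 14·n.
Track C: 2, 11, 13, ?, 37 — Fibonacci-style (each term is the sum of the two before it).
Track C's pattern makes the blank 24.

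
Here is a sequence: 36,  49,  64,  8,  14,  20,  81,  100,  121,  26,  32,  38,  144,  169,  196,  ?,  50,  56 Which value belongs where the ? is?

44

Reading positions in blocks of 6 reveals the pattern AAABBB — 2 tracks woven together.
Stream A = 36, 49, 64, 81, 100, 121, 144, 169, 196: consecutive squares n² from n = 6.
Stream B = 8, 14, 20, 26, 32, 38, ?, 50, 56: arithmetic, step +6.
Stream B's pattern makes the blank 44.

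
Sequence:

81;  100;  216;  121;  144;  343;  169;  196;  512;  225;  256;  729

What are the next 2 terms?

The slot pattern repeats as AAB (period 3), so there are 2 interleaved tracks.
Track A: 81, 100, 121, 144, 169, 196, 225, 256 — consecutive squares n² from n = 9.
Track B: 216, 343, 512, 729 — the cubes 6³, 7³, 8³, ….
The 13th slot belongs to track A; its 9th term is 289.
Position 14 falls in track A as its term 10, giving 324.

289, 324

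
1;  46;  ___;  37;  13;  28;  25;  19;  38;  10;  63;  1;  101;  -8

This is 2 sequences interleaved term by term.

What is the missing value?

Odd-indexed and even-indexed terms follow separate rules.
Stream A: 1, ?, 13, 25, 38, 63, 101 — Fibonacci-style (each term is the sum of the two before it).
Stream B: 46, 37, 28, 19, 10, 1, -8 — arithmetic, step −9.
The gap is stream A's term 2; the rule gives 12.

12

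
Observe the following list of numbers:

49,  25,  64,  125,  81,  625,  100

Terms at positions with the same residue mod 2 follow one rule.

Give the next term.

The terms cycle through 2 interleaved subsequences.
Track A: 49, 64, 81, 100 — perfect squares starting at 7².
Track B: 25, 125, 625 — powers 5^2, 5^3, 5^4, ….
Position 8 → track B, term 4 = 3125.

3125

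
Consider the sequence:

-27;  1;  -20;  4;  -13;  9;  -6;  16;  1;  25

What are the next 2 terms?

8, 36

The terms cycle through 2 interleaved subsequences.
Subsequence A: -27, -20, -13, -6, 1. Linear: a_n = -34 + 7·n.
Subsequence B: 1, 4, 9, 16, 25. The squares 1², 2², 3², ….
Position 11 falls in subsequence A as its term 6, giving 8.
Term 12 comes from subsequence B (its 6th entry): 36.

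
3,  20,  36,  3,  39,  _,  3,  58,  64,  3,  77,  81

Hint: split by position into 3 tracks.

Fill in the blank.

Split by position mod 3 into 3 tracks.
Track A: 3, 3, 3, 3. Constant 3.
Track B: 20, 39, 58, 77. Linear: a_n = 1 + 19·n.
Track C: 36, ?, 64, 81. Perfect squares starting at 6².
The gap is track C's term 2; the rule gives 49.

49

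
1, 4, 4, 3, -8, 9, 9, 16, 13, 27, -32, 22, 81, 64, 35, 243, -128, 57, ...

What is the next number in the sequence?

729

Read the sequence 3 terms at a time; column i is its own pattern.
Stream A = 1, 3, 9, 27, 81, 243: successive powers of 3.
Stream B = 4, -8, 16, -32, 64, -128: geometric, ×-2 each step.
Stream C = 4, 9, 13, 22, 35, 57: a Fibonacci-like recurrence a_n = a_{n-1} + a_{n-2}.
Term 19 comes from stream A (its 7th entry): 729.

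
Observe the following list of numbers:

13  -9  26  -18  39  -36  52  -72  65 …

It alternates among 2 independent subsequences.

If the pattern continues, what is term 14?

-576

Split by position mod 2 into 2 tracks.
Subsequence A = 13, 26, 39, 52, 65: arithmetic with common difference +13.
Subsequence B = -9, -18, -36, -72: multiplying by 2 each time.
Term 14 comes from subsequence B (its 7th entry): -576.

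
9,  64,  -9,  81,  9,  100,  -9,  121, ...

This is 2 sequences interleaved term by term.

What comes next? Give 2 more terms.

9, 144

Split by position mod 2 into 2 tracks.
Track A is 9, -9, 9, -9, which is alternating ±9.
Track B is 64, 81, 100, 121, which is consecutive squares n² from n = 8.
Position 9 falls in track A as its term 5, giving 9.
Position 10 falls in track B as its term 5, giving 144.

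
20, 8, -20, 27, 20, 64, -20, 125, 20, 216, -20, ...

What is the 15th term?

-20

Split by position mod 2 into 2 tracks.
Subsequence A: 20, -20, 20, -20, 20, -20 — oscillating between 20 and -20.
Subsequence B: 8, 27, 64, 125, 216 — consecutive cubes n³ from n = 2.
Term 15 comes from subsequence A (its 8th entry): -20.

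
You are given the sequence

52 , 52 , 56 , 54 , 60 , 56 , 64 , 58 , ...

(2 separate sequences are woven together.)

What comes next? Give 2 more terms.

Positions 1, 3, 5, … form one subsequence and positions 2, 4, 6, … form another.
Stream A: 52, 56, 60, 64. Linear: a_n = 48 + 4·n.
Stream B: 52, 54, 56, 58. Arithmetic, step +2.
The 9th slot belongs to stream A; its 5th term is 68.
Position 10 → stream B, term 5 = 60.

68, 60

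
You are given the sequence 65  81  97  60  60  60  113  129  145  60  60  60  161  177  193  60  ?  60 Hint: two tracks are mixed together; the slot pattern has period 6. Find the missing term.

60

Reading positions in blocks of 6 reveals the pattern AAABBB — 2 tracks woven together.
Track A: 65, 81, 97, 113, 129, 145, 161, 177, 193. Arithmetic with common difference +16.
Track B: 60, 60, 60, 60, 60, 60, 60, ?, 60. Constant 60.
The gap is track B's term 8; the rule gives 60.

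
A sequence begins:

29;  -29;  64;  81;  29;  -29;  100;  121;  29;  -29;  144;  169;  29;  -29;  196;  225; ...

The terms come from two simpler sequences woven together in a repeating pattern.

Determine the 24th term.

The slot pattern repeats as AABB (period 4), so there are 2 interleaved tracks.
Stream A = 29, -29, 29, -29, 29, -29, 29, -29: the oscillation 29·(−1)^(n+1).
Stream B = 64, 81, 100, 121, 144, 169, 196, 225: the squares 8², 9², 10², ….
The 24th slot belongs to stream B; its 12th term is 361.

361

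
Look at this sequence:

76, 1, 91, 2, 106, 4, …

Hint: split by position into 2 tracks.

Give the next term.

121

Odd-indexed and even-indexed terms follow separate rules.
Subsequence A: 76, 91, 106 — arithmetic, step +15.
Subsequence B: 1, 2, 4 — geometric with ratio 2.
Position 7 falls in subsequence A as its term 4, giving 121.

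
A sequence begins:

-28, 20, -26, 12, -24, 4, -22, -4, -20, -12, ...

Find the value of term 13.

-16

Split by position mod 2 into 2 tracks.
Track A: -28, -26, -24, -22, -20 — arithmetic, step +2.
Track B: 20, 12, 4, -4, -12 — arithmetic with common difference −8.
Term 13 comes from track A (its 7th entry): -16.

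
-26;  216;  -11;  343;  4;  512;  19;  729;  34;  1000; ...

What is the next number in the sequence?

49

Taking every 2nd term gives 2 separate tracks.
Subsequence A is -26, -11, 4, 19, 34, which is linear: a_n = -41 + 15·n.
Subsequence B is 216, 343, 512, 729, 1000, which is perfect cubes starting at 6³.
The 11th slot belongs to subsequence A; its 6th term is 49.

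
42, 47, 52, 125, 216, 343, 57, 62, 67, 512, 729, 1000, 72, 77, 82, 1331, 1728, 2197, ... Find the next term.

87

Positions follow the repeating pattern AAABBB; grouping by letter gives 2 tracks.
Track A is 42, 47, 52, 57, 62, 67, 72, 77, 82, which is arithmetic, step +5.
Track B is 125, 216, 343, 512, 729, 1000, 1331, 1728, 2197, which is perfect cubes starting at 5³.
The 19th slot belongs to track A; its 10th term is 87.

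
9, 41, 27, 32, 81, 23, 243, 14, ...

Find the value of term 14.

Split by position mod 2 into 2 tracks.
Stream A is 9, 27, 81, 243, which is successive powers of 3.
Stream B is 41, 32, 23, 14, which is linear: a_n = 50 − 9·n.
The 14th slot belongs to stream B; its 7th term is -13.

-13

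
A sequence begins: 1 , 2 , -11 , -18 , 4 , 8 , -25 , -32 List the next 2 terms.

Reading positions in blocks of 4 reveals the pattern AABB — 2 tracks woven together.
Track A: 1, 2, 4, 8 — successive powers of 2.
Track B: -11, -18, -25, -32 — arithmetic, step −7.
The 9th slot belongs to track A; its 5th term is 16.
The 10th slot belongs to track A; its 6th term is 32.

16, 32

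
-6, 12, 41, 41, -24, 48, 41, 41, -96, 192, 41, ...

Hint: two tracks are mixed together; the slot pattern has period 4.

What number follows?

41

The slot pattern repeats as AABB (period 4), so there are 2 interleaved tracks.
Stream A = -6, 12, -24, 48, -96, 192: a geometric progression (common ratio -2).
Stream B = 41, 41, 41, 41, 41: constant 41.
Position 12 falls in stream B as its term 6, giving 41.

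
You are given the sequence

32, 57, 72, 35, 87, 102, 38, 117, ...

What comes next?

Reading positions in blocks of 3 reveals the pattern ABB — 2 tracks woven together.
Subsequence A is 32, 35, 38, which is arithmetic, step +3.
Subsequence B is 57, 72, 87, 102, 117, which is arithmetic, step +15.
Position 9 falls in subsequence B as its term 6, giving 132.

132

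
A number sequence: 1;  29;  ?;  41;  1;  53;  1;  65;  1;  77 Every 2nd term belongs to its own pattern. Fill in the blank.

Positions 1, 3, 5, … form one subsequence and positions 2, 4, 6, … form another.
Track A is 1, ?, 1, 1, 1, which is the constant sequence 1.
Track B is 29, 41, 53, 65, 77, which is arithmetic, step +12.
So the missing entry in track A is 1.

1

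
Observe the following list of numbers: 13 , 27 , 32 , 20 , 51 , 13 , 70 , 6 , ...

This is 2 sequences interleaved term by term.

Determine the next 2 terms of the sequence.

Taking every 2nd term gives 2 separate tracks.
Track A is 13, 32, 51, 70, which is adding 19 each time.
Track B is 27, 20, 13, 6, which is linear: a_n = 34 − 7·n.
Term 9 comes from track A (its 5th entry): 89.
Term 10 comes from track B (its 5th entry): -1.

89, -1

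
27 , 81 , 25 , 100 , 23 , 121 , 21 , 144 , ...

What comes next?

Positions 1, 3, 5, … form one subsequence and positions 2, 4, 6, … form another.
Stream A: 27, 25, 23, 21 — arithmetic with common difference −2.
Stream B: 81, 100, 121, 144 — consecutive squares n² from n = 9.
Position 9 → stream A, term 5 = 19.

19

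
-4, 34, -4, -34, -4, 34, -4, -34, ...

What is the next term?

-4

The terms cycle through 2 interleaved subsequences.
Stream A: -4, -4, -4, -4. The constant sequence -4.
Stream B: 34, -34, 34, -34. Oscillating between 34 and -34.
Position 9 → stream A, term 5 = -4.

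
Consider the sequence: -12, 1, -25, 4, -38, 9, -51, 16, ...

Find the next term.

Split by position mod 2 into 2 tracks.
Stream A: -12, -25, -38, -51 (linear: a_n = 1 − 13·n).
Stream B: 1, 4, 9, 16 (perfect squares starting at 1²).
The 9th slot belongs to stream A; its 5th term is -64.

-64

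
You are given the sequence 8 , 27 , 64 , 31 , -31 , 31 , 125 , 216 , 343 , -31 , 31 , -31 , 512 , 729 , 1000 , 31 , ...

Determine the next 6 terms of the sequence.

-31, 31, 1331, 1728, 2197, -31

Reading positions in blocks of 6 reveals the pattern AAABBB — 2 tracks woven together.
Subsequence A is 8, 27, 64, 125, 216, 343, 512, 729, 1000, which is the cubes 2³, 3³, 4³, ….
Subsequence B is 31, -31, 31, -31, 31, -31, 31, which is the oscillation 31·(−1)^(n+1).
Position 17 → subsequence B, term 8 = -31.
Position 18 falls in subsequence B as its term 9, giving 31.
Position 19 → subsequence A, term 10 = 1331.
Term 20 comes from subsequence A (its 11th entry): 1728.
Term 21 comes from subsequence A (its 12th entry): 2197.
Term 22 comes from subsequence B (its 10th entry): -31.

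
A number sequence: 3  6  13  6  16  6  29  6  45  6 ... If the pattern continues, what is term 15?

193

Taking every 2nd term gives 2 separate tracks.
Track A: 3, 13, 16, 29, 45 (each term equals the sum of the previous two).
Track B: 6, 6, 6, 6, 6 (the constant sequence 6).
Term 15 comes from track A (its 8th entry): 193.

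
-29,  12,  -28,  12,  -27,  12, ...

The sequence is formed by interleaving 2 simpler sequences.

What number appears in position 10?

12

Taking every 2nd term gives 2 separate tracks.
Stream A: -29, -28, -27 (arithmetic with common difference +1).
Stream B: 12, 12, 12 (constant 12).
Position 10 → stream B, term 5 = 12.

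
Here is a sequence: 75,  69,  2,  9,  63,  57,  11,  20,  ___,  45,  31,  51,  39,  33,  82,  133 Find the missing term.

The slot pattern repeats as AABB (period 4), so there are 2 interleaved tracks.
Track A is 75, 69, 63, 57, ?, 45, 39, 33, which is arithmetic, step −6.
Track B is 2, 9, 11, 20, 31, 51, 82, 133, which is a Fibonacci-like recurrence a_n = a_{n-1} + a_{n-2}.
Track A's pattern makes the blank 51.

51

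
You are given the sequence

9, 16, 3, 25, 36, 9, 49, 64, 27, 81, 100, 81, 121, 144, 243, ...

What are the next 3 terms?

The slot pattern repeats as AAB (period 3), so there are 2 interleaved tracks.
Stream A is 9, 16, 25, 36, 49, 64, 81, 100, 121, 144, which is the squares 3², 4², 5², ….
Stream B is 3, 9, 27, 81, 243, which is powers 3^1, 3^2, 3^3, ….
The 16th slot belongs to stream A; its 11th term is 169.
Position 17 falls in stream A as its term 12, giving 196.
The 18th slot belongs to stream B; its 6th term is 729.

169, 196, 729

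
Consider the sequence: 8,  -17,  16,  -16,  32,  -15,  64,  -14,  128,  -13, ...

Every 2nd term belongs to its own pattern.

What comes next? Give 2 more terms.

256, -12

Split by position mod 2 into 2 tracks.
Track A = 8, 16, 32, 64, 128: multiplying by 2 each time.
Track B = -17, -16, -15, -14, -13: adding 1 each time.
Position 11 falls in track A as its term 6, giving 256.
Position 12 falls in track B as its term 6, giving -12.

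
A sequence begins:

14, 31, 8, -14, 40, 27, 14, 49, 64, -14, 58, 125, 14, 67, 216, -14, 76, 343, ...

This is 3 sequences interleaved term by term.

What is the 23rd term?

94

The terms cycle through 3 interleaved subsequences.
Subsequence A is 14, -14, 14, -14, 14, -14, which is the oscillation 14·(−1)^(n+1).
Subsequence B is 31, 40, 49, 58, 67, 76, which is arithmetic, step +9.
Subsequence C is 8, 27, 64, 125, 216, 343, which is consecutive cubes n³ from n = 2.
Position 23 → subsequence B, term 8 = 94.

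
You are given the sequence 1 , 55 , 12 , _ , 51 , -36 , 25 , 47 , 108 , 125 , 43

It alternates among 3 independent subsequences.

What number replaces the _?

5

Taking every 3rd term gives 3 separate tracks.
Track A: 1, ?, 25, 125 — powers 5^0, 5^1, 5^2, ….
Track B: 55, 51, 47, 43 — arithmetic with common difference −4.
Track C: 12, -36, 108 — a geometric progression (common ratio -3).
The gap is track A's term 2; the rule gives 5.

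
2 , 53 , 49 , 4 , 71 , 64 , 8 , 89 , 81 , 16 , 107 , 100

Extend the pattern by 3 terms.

32, 125, 121

Read the sequence 3 terms at a time; column i is its own pattern.
Track A: 2, 4, 8, 16. Successive powers of 2.
Track B: 53, 71, 89, 107. Linear: a_n = 35 + 18·n.
Track C: 49, 64, 81, 100. Consecutive squares n² from n = 7.
The 13th slot belongs to track A; its 5th term is 32.
Term 14 comes from track B (its 5th entry): 125.
Term 15 comes from track C (its 5th entry): 121.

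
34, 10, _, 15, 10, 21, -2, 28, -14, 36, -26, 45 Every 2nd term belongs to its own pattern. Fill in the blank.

Taking every 2nd term gives 2 separate tracks.
Track A: 34, ?, 10, -2, -14, -26 — arithmetic, step −12.
Track B: 10, 15, 21, 28, 36, 45 — triangular numbers n(n+1)/2 for n = 4, 5, ….
Track A's pattern makes the blank 22.

22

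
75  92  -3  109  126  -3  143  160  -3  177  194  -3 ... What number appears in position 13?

Reading positions in blocks of 3 reveals the pattern AAB — 2 tracks woven together.
Subsequence A: 75, 92, 109, 126, 143, 160, 177, 194. Linear: a_n = 58 + 17·n.
Subsequence B: -3, -3, -3, -3. Constant -3.
Position 13 → subsequence A, term 9 = 211.

211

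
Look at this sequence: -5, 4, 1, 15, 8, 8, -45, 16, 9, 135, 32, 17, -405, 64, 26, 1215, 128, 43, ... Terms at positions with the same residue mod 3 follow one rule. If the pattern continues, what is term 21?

Split by position mod 3: positions 1, 4, 7, … form one track, and each other residue class forms its own.
Track A: -5, 15, -45, 135, -405, 1215 (geometric with ratio -3).
Track B: 4, 8, 16, 32, 64, 128 (powers of 2).
Track C: 1, 8, 9, 17, 26, 43 (Fibonacci-style (each term is the sum of the two before it)).
The 21st slot belongs to track C; its 7th term is 69.

69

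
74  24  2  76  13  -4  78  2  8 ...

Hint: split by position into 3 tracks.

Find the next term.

Taking every 3rd term gives 3 separate tracks.
Track A = 74, 76, 78: linear: a_n = 72 + 2·n.
Track B = 24, 13, 2: subtracting 11 each time.
Track C = 2, -4, 8: multiplying by -2 each time.
Position 10 falls in track A as its term 4, giving 80.

80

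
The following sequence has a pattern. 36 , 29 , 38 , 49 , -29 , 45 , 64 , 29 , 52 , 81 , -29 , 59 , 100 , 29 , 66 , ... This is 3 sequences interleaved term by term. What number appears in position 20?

Split by position mod 3: positions 1, 4, 7, … form one track, and each other residue class forms its own.
Subsequence A: 36, 49, 64, 81, 100 — consecutive squares n² from n = 6.
Subsequence B: 29, -29, 29, -29, 29 — the oscillation 29·(−1)^(n+1).
Subsequence C: 38, 45, 52, 59, 66 — linear: a_n = 31 + 7·n.
The 20th slot belongs to subsequence B; its 7th term is 29.

29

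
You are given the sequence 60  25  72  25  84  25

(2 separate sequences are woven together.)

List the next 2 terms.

The terms cycle through 2 interleaved subsequences.
Track A = 60, 72, 84: linear: a_n = 48 + 12·n.
Track B = 25, 25, 25: the constant sequence 25.
The 7th slot belongs to track A; its 4th term is 96.
Term 8 comes from track B (its 4th entry): 25.

96, 25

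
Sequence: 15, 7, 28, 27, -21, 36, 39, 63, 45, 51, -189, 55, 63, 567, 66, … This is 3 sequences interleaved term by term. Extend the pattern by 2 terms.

Taking every 3rd term gives 3 separate tracks.
Track A: 15, 27, 39, 51, 63 (adding 12 each time).
Track B: 7, -21, 63, -189, 567 (multiplying by -3 each time).
Track C: 28, 36, 45, 55, 66 (triangular numbers n(n+1)/2 for n = 7, 8, …).
The 16th slot belongs to track A; its 6th term is 75.
The 17th slot belongs to track B; its 6th term is -1701.

75, -1701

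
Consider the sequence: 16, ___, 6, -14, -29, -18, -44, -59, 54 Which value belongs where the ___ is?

The slot pattern repeats as AAB (period 3), so there are 2 interleaved tracks.
Subsequence A: 16, ?, -14, -29, -44, -59 (arithmetic, step −15).
Subsequence B: 6, -18, 54 (geometric with ratio -3).
Filling subsequence A at index 2 by its rule yields 1.

1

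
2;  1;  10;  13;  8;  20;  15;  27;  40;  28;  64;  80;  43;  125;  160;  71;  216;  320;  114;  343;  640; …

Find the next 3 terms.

185, 512, 1280

The terms cycle through 3 interleaved subsequences.
Subsequence A: 2, 13, 15, 28, 43, 71, 114 — Fibonacci-style (each term is the sum of the two before it).
Subsequence B: 1, 8, 27, 64, 125, 216, 343 — the cubes 1³, 2³, 3³, ….
Subsequence C: 10, 20, 40, 80, 160, 320, 640 — geometric, ×2 each step.
Position 22 → subsequence A, term 8 = 185.
Position 23 → subsequence B, term 8 = 512.
The 24th slot belongs to subsequence C; its 8th term is 1280.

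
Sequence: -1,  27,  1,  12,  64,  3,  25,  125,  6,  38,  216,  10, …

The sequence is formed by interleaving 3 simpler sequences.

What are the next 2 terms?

Read the sequence 3 terms at a time; column i is its own pattern.
Track A: -1, 12, 25, 38. Arithmetic with common difference +13.
Track B: 27, 64, 125, 216. Perfect cubes starting at 3³.
Track C: 1, 3, 6, 10. The triangular numbers T_1, T_2, ….
Position 13 falls in track A as its term 5, giving 51.
The 14th slot belongs to track B; its 5th term is 343.

51, 343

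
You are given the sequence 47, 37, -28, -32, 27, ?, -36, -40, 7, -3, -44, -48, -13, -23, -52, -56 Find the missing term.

The slot pattern repeats as AABB (period 4), so there are 2 interleaved tracks.
Stream A: 47, 37, 27, ?, 7, -3, -13, -23. Subtracting 10 each time.
Stream B: -28, -32, -36, -40, -44, -48, -52, -56. Subtracting 4 each time.
So the missing entry in stream A is 17.

17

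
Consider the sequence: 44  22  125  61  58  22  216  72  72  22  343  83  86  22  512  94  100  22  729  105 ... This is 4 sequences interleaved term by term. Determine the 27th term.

1331

Taking every 4th term gives 4 separate tracks.
Track A: 44, 58, 72, 86, 100. Arithmetic with common difference +14.
Track B: 22, 22, 22, 22, 22. Always 22.
Track C: 125, 216, 343, 512, 729. The cubes 5³, 6³, 7³, ….
Track D: 61, 72, 83, 94, 105. Linear: a_n = 50 + 11·n.
Position 27 falls in track C as its term 7, giving 1331.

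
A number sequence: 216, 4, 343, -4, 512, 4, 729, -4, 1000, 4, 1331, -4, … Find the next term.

The terms cycle through 2 interleaved subsequences.
Track A: 216, 343, 512, 729, 1000, 1331 (consecutive cubes n³ from n = 6).
Track B: 4, -4, 4, -4, 4, -4 (oscillating between 4 and -4).
Position 13 → track A, term 7 = 1728.

1728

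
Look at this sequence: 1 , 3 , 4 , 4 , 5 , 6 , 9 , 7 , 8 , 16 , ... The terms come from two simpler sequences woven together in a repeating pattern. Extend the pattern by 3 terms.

9, 10, 25

Positions follow the repeating pattern ABB; grouping by letter gives 2 tracks.
Track A: 1, 4, 9, 16 — perfect squares starting at 1².
Track B: 3, 4, 5, 6, 7, 8 — linear: a_n = 2 + n.
The 11th slot belongs to track B; its 7th term is 9.
Position 12 falls in track B as its term 8, giving 10.
Position 13 → track A, term 5 = 25.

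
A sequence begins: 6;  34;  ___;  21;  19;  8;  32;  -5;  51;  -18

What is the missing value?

Odd-indexed and even-indexed terms follow separate rules.
Subsequence A: 6, ?, 19, 32, 51 (each term equals the sum of the previous two).
Subsequence B: 34, 21, 8, -5, -18 (linear: a_n = 47 − 13·n).
So the missing entry in subsequence A is 13.

13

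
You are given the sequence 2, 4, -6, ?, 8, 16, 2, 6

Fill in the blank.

Positions follow the repeating pattern AABB; grouping by letter gives 2 tracks.
Stream A: 2, 4, 8, 16 — powers of 2.
Stream B: -6, ?, 2, 6 — arithmetic, step +4.
Stream B's pattern makes the blank -2.

-2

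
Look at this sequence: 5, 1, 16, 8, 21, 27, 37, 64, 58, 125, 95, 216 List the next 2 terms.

153, 343

Odd-indexed and even-indexed terms follow separate rules.
Track A = 5, 16, 21, 37, 58, 95: each term equals the sum of the previous two.
Track B = 1, 8, 27, 64, 125, 216: perfect cubes starting at 1³.
Term 13 comes from track A (its 7th entry): 153.
Term 14 comes from track B (its 7th entry): 343.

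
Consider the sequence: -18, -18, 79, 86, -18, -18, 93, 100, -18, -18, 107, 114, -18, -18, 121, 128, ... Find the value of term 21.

-18

Reading positions in blocks of 4 reveals the pattern AABB — 2 tracks woven together.
Subsequence A: -18, -18, -18, -18, -18, -18, -18, -18. Always -18.
Subsequence B: 79, 86, 93, 100, 107, 114, 121, 128. Linear: a_n = 72 + 7·n.
The 21st slot belongs to subsequence A; its 11th term is -18.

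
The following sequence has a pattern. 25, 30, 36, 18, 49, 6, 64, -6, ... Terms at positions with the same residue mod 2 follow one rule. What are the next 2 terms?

81, -18

Taking every 2nd term gives 2 separate tracks.
Stream A = 25, 36, 49, 64: the squares 5², 6², 7², ….
Stream B = 30, 18, 6, -6: subtracting 12 each time.
Term 9 comes from stream A (its 5th entry): 81.
Position 10 falls in stream B as its term 5, giving -18.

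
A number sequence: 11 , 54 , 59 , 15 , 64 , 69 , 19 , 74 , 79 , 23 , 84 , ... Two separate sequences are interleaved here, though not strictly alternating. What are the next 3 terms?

89, 27, 94

The slot pattern repeats as ABB (period 3), so there are 2 interleaved tracks.
Track A: 11, 15, 19, 23 (linear: a_n = 7 + 4·n).
Track B: 54, 59, 64, 69, 74, 79, 84 (arithmetic with common difference +5).
Term 12 comes from track B (its 8th entry): 89.
The 13th slot belongs to track A; its 5th term is 27.
Term 14 comes from track B (its 9th entry): 94.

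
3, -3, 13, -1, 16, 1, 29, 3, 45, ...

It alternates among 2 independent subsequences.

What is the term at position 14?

Odd-indexed and even-indexed terms follow separate rules.
Subsequence A: 3, 13, 16, 29, 45. A Fibonacci-like recurrence a_n = a_{n-1} + a_{n-2}.
Subsequence B: -3, -1, 1, 3. Linear: a_n = -5 + 2·n.
Term 14 comes from subsequence B (its 7th entry): 9.

9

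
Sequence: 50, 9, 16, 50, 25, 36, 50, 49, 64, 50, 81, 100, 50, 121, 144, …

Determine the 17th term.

Positions follow the repeating pattern ABB; grouping by letter gives 2 tracks.
Track A: 50, 50, 50, 50, 50. The constant sequence 50.
Track B: 9, 16, 25, 36, 49, 64, 81, 100, 121, 144. Perfect squares starting at 3².
Position 17 → track B, term 11 = 169.

169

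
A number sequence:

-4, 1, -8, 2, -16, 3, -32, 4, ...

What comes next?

Odd-indexed and even-indexed terms follow separate rules.
Stream A = -4, -8, -16, -32: a geometric progression (common ratio 2).
Stream B = 1, 2, 3, 4: arithmetic with common difference +1.
Term 9 comes from stream A (its 5th entry): -64.

-64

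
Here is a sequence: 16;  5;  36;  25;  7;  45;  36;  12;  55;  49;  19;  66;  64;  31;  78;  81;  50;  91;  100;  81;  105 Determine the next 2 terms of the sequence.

The terms cycle through 3 interleaved subsequences.
Subsequence A: 16, 25, 36, 49, 64, 81, 100 — consecutive squares n² from n = 4.
Subsequence B: 5, 7, 12, 19, 31, 50, 81 — each term equals the sum of the previous two.
Subsequence C: 36, 45, 55, 66, 78, 91, 105 — the triangular numbers T_8, T_9, ….
Position 22 → subsequence A, term 8 = 121.
Term 23 comes from subsequence B (its 8th entry): 131.

121, 131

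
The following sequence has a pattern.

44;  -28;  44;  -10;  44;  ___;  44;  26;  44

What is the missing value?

8

Odd-indexed and even-indexed terms follow separate rules.
Stream A: 44, 44, 44, 44, 44 (constant 44).
Stream B: -28, -10, ?, 26 (arithmetic with common difference +18).
Stream B's pattern makes the blank 8.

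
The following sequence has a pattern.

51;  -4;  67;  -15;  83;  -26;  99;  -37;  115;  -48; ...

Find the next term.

Taking every 2nd term gives 2 separate tracks.
Track A: 51, 67, 83, 99, 115 — arithmetic with common difference +16.
Track B: -4, -15, -26, -37, -48 — linear: a_n = 7 − 11·n.
Term 11 comes from track A (its 6th entry): 131.

131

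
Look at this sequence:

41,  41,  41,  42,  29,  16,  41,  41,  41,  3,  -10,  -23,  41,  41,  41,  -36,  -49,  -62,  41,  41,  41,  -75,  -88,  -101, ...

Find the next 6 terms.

41, 41, 41, -114, -127, -140

The slot pattern repeats as AAABBB (period 6), so there are 2 interleaved tracks.
Stream A = 41, 41, 41, 41, 41, 41, 41, 41, 41, 41, 41, 41: constant 41.
Stream B = 42, 29, 16, 3, -10, -23, -36, -49, -62, -75, -88, -101: subtracting 13 each time.
Position 25 falls in stream A as its term 13, giving 41.
Position 26 falls in stream A as its term 14, giving 41.
Position 27 → stream A, term 15 = 41.
The 28th slot belongs to stream B; its 13th term is -114.
Position 29 falls in stream B as its term 14, giving -127.
Position 30 → stream B, term 15 = -140.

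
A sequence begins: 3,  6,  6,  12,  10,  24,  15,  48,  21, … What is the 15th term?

45

Odd-indexed and even-indexed terms follow separate rules.
Track A is 3, 6, 10, 15, 21, which is the triangular numbers T_2, T_3, ….
Track B is 6, 12, 24, 48, which is geometric, ×2 each step.
Position 15 → track A, term 8 = 45.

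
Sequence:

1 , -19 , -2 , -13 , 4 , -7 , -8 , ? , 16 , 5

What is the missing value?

-1

Positions 1, 3, 5, … form one subsequence and positions 2, 4, 6, … form another.
Stream A: 1, -2, 4, -8, 16 — multiplying by -2 each time.
Stream B: -19, -13, -7, ?, 5 — arithmetic with common difference +6.
Stream B's pattern makes the blank -1.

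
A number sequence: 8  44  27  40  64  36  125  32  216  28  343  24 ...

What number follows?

512

The terms cycle through 2 interleaved subsequences.
Track A: 8, 27, 64, 125, 216, 343. The cubes 2³, 3³, 4³, ….
Track B: 44, 40, 36, 32, 28, 24. Arithmetic with common difference −4.
Position 13 → track A, term 7 = 512.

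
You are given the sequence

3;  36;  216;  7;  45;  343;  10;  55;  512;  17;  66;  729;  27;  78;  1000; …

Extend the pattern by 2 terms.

44, 91

Split by position mod 3 into 3 tracks.
Track A: 3, 7, 10, 17, 27. A Fibonacci-like recurrence a_n = a_{n-1} + a_{n-2}.
Track B: 36, 45, 55, 66, 78. Triangular numbers starting at T_8.
Track C: 216, 343, 512, 729, 1000. Perfect cubes starting at 6³.
Position 16 → track A, term 6 = 44.
Position 17 falls in track B as its term 6, giving 91.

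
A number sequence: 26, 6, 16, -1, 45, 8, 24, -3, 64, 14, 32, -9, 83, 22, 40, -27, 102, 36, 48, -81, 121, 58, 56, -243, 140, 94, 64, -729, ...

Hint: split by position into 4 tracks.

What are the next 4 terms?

Split by position mod 4: positions 1, 5, 9, … form one track, and each other residue class forms its own.
Track A: 26, 45, 64, 83, 102, 121, 140 (adding 19 each time).
Track B: 6, 8, 14, 22, 36, 58, 94 (each term equals the sum of the previous two).
Track C: 16, 24, 32, 40, 48, 56, 64 (arithmetic, step +8).
Track D: -1, -3, -9, -27, -81, -243, -729 (multiplying by 3 each time).
Position 29 → track A, term 8 = 159.
Position 30 → track B, term 8 = 152.
Position 31 falls in track C as its term 8, giving 72.
The 32nd slot belongs to track D; its 8th term is -2187.

159, 152, 72, -2187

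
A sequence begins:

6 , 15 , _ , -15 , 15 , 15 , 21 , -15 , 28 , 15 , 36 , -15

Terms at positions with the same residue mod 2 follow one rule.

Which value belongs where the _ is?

10

Positions 1, 3, 5, … form one subsequence and positions 2, 4, 6, … form another.
Subsequence A: 6, ?, 15, 21, 28, 36 (triangular numbers n(n+1)/2 for n = 3, 4, …).
Subsequence B: 15, -15, 15, -15, 15, -15 (the oscillation 15·(−1)^(n+1)).
The gap is subsequence A's term 2; the rule gives 10.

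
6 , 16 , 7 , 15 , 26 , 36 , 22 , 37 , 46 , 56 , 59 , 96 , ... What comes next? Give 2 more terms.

66, 76

Reading positions in blocks of 4 reveals the pattern AABB — 2 tracks woven together.
Track A: 6, 16, 26, 36, 46, 56 — adding 10 each time.
Track B: 7, 15, 22, 37, 59, 96 — a Fibonacci-like recurrence a_n = a_{n-1} + a_{n-2}.
Position 13 falls in track A as its term 7, giving 66.
Position 14 falls in track A as its term 8, giving 76.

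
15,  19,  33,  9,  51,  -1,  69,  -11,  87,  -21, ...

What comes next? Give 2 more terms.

Odd-indexed and even-indexed terms follow separate rules.
Stream A is 15, 33, 51, 69, 87, which is adding 18 each time.
Stream B is 19, 9, -1, -11, -21, which is subtracting 10 each time.
Term 11 comes from stream A (its 6th entry): 105.
Position 12 → stream B, term 6 = -31.

105, -31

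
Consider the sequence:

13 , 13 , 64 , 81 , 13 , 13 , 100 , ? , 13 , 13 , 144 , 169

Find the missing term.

The slot pattern repeats as AABB (period 4), so there are 2 interleaved tracks.
Track A: 13, 13, 13, 13, 13, 13. Constant 13.
Track B: 64, 81, 100, ?, 144, 169. Consecutive squares n² from n = 8.
The gap is track B's term 4; the rule gives 121.

121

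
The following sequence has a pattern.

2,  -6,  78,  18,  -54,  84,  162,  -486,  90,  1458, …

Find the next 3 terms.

-4374, 96, 13122

Reading positions in blocks of 3 reveals the pattern AAB — 2 tracks woven together.
Track A is 2, -6, 18, -54, 162, -486, 1458, which is geometric with ratio -3.
Track B is 78, 84, 90, which is adding 6 each time.
The 11th slot belongs to track A; its 8th term is -4374.
The 12th slot belongs to track B; its 4th term is 96.
Term 13 comes from track A (its 9th entry): 13122.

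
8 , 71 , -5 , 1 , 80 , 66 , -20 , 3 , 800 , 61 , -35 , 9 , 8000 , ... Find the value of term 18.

Taking every 4th term gives 4 separate tracks.
Subsequence A: 8, 80, 800, 8000 (a geometric progression (common ratio 10)).
Subsequence B: 71, 66, 61 (arithmetic with common difference −5).
Subsequence C: -5, -20, -35 (arithmetic, step −15).
Subsequence D: 1, 3, 9 (powers 3^0, 3^1, 3^2, …).
The 18th slot belongs to subsequence B; its 5th term is 51.

51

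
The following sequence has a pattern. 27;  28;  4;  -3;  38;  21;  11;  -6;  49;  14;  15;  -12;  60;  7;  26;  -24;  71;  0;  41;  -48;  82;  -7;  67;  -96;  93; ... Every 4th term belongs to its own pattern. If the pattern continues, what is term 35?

Split by position mod 4: positions 1, 5, 9, … form one track, and each other residue class forms its own.
Track A: 27, 38, 49, 60, 71, 82, 93 (arithmetic, step +11).
Track B: 28, 21, 14, 7, 0, -7 (arithmetic with common difference −7).
Track C: 4, 11, 15, 26, 41, 67 (each term equals the sum of the previous two).
Track D: -3, -6, -12, -24, -48, -96 (multiplying by 2 each time).
Position 35 falls in track C as its term 9, giving 283.

283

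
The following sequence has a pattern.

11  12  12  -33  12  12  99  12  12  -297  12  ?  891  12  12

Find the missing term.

12

Positions follow the repeating pattern ABB; grouping by letter gives 2 tracks.
Subsequence A: 11, -33, 99, -297, 891. Multiplying by -3 each time.
Subsequence B: 12, 12, 12, 12, 12, 12, 12, ?, 12, 12. The constant sequence 12.
Subsequence B's pattern makes the blank 12.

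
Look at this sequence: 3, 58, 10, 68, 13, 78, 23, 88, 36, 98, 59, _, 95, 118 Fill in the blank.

Split by position mod 2 into 2 tracks.
Track A: 3, 10, 13, 23, 36, 59, 95 — a Fibonacci-like recurrence a_n = a_{n-1} + a_{n-2}.
Track B: 58, 68, 78, 88, 98, ?, 118 — adding 10 each time.
Track B's pattern makes the blank 108.

108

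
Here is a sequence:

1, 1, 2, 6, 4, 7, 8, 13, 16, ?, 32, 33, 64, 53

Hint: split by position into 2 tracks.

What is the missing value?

Odd-indexed and even-indexed terms follow separate rules.
Stream A: 1, 2, 4, 8, 16, 32, 64 (powers 2^0, 2^1, 2^2, …).
Stream B: 1, 6, 7, 13, ?, 33, 53 (a Fibonacci-like recurrence a_n = a_{n-1} + a_{n-2}).
The gap is stream B's term 5; the rule gives 20.

20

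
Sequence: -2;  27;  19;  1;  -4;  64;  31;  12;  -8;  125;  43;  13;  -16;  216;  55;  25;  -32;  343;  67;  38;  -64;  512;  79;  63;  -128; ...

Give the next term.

729

Taking every 4th term gives 4 separate tracks.
Subsequence A: -2, -4, -8, -16, -32, -64, -128 — multiplying by 2 each time.
Subsequence B: 27, 64, 125, 216, 343, 512 — consecutive cubes n³ from n = 3.
Subsequence C: 19, 31, 43, 55, 67, 79 — linear: a_n = 7 + 12·n.
Subsequence D: 1, 12, 13, 25, 38, 63 — a Fibonacci-like recurrence a_n = a_{n-1} + a_{n-2}.
The 26th slot belongs to subsequence B; its 7th term is 729.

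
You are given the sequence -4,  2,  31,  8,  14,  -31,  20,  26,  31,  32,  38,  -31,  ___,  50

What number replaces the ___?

The slot pattern repeats as AAB (period 3), so there are 2 interleaved tracks.
Subsequence A: -4, 2, 8, 14, 20, 26, 32, 38, ?, 50 (arithmetic, step +6).
Subsequence B: 31, -31, 31, -31 (oscillating between 31 and -31).
So the missing entry in subsequence A is 44.

44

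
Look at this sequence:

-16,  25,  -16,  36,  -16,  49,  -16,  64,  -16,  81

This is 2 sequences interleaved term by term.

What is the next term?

-16

Split by position mod 2 into 2 tracks.
Subsequence A: -16, -16, -16, -16, -16. The constant sequence -16.
Subsequence B: 25, 36, 49, 64, 81. Perfect squares starting at 5².
Term 11 comes from subsequence A (its 6th entry): -16.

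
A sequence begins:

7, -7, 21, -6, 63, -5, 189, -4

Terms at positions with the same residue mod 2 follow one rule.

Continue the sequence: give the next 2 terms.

567, -3

Positions 1, 3, 5, … form one subsequence and positions 2, 4, 6, … form another.
Stream A: 7, 21, 63, 189 — geometric, ×3 each step.
Stream B: -7, -6, -5, -4 — arithmetic, step +1.
Position 9 falls in stream A as its term 5, giving 567.
Term 10 comes from stream B (its 5th entry): -3.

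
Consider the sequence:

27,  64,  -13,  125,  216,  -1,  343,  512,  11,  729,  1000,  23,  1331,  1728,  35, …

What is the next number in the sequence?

Positions follow the repeating pattern AAB; grouping by letter gives 2 tracks.
Subsequence A: 27, 64, 125, 216, 343, 512, 729, 1000, 1331, 1728. Perfect cubes starting at 3³.
Subsequence B: -13, -1, 11, 23, 35. Arithmetic with common difference +12.
Term 16 comes from subsequence A (its 11th entry): 2197.

2197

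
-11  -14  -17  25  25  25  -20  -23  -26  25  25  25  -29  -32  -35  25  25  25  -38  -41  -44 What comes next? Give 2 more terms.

Reading positions in blocks of 6 reveals the pattern AAABBB — 2 tracks woven together.
Track A: -11, -14, -17, -20, -23, -26, -29, -32, -35, -38, -41, -44 (arithmetic, step −3).
Track B: 25, 25, 25, 25, 25, 25, 25, 25, 25 (the constant sequence 25).
The 22nd slot belongs to track B; its 10th term is 25.
The 23rd slot belongs to track B; its 11th term is 25.

25, 25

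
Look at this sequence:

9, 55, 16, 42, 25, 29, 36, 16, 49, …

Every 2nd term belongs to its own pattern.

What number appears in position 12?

-10

Taking every 2nd term gives 2 separate tracks.
Subsequence A is 9, 16, 25, 36, 49, which is the squares 3², 4², 5², ….
Subsequence B is 55, 42, 29, 16, which is arithmetic with common difference −13.
Term 12 comes from subsequence B (its 6th entry): -10.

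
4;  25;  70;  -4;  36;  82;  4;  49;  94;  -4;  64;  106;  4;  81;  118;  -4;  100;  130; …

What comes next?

4

Split by position mod 3 into 3 tracks.
Subsequence A is 4, -4, 4, -4, 4, -4, which is oscillating between 4 and -4.
Subsequence B is 25, 36, 49, 64, 81, 100, which is the squares 5², 6², 7², ….
Subsequence C is 70, 82, 94, 106, 118, 130, which is adding 12 each time.
The 19th slot belongs to subsequence A; its 7th term is 4.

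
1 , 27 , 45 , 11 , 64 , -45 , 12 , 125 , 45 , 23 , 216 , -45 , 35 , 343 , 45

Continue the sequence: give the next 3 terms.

Split by position mod 3: positions 1, 4, 7, … form one track, and each other residue class forms its own.
Track A: 1, 11, 12, 23, 35 — a Fibonacci-like recurrence a_n = a_{n-1} + a_{n-2}.
Track B: 27, 64, 125, 216, 343 — consecutive cubes n³ from n = 3.
Track C: 45, -45, 45, -45, 45 — oscillating between 45 and -45.
Position 16 falls in track A as its term 6, giving 58.
Position 17 → track B, term 6 = 512.
The 18th slot belongs to track C; its 6th term is -45.

58, 512, -45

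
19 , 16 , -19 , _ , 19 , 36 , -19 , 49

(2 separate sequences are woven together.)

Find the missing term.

25

Odd-indexed and even-indexed terms follow separate rules.
Subsequence A: 19, -19, 19, -19 (alternating ±19).
Subsequence B: 16, ?, 36, 49 (the squares 4², 5², 6², …).
So the missing entry in subsequence B is 25.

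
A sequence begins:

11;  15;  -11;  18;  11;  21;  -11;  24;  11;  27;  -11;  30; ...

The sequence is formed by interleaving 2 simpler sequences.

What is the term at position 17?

The terms cycle through 2 interleaved subsequences.
Stream A: 11, -11, 11, -11, 11, -11. Alternating ±11.
Stream B: 15, 18, 21, 24, 27, 30. Arithmetic with common difference +3.
The 17th slot belongs to stream A; its 9th term is 11.

11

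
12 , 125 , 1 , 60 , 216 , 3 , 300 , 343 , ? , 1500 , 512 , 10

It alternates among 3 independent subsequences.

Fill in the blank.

6

Read the sequence 3 terms at a time; column i is its own pattern.
Track A = 12, 60, 300, 1500: multiplying by 5 each time.
Track B = 125, 216, 343, 512: consecutive cubes n³ from n = 5.
Track C = 1, 3, ?, 10: triangular numbers n(n+1)/2 for n = 1, 2, ….
So the missing entry in track C is 6.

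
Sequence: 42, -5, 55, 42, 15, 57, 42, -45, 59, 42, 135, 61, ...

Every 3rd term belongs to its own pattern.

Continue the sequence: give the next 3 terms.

42, -405, 63

Split by position mod 3: positions 1, 4, 7, … form one track, and each other residue class forms its own.
Track A: 42, 42, 42, 42 — always 42.
Track B: -5, 15, -45, 135 — a geometric progression (common ratio -3).
Track C: 55, 57, 59, 61 — arithmetic, step +2.
Position 13 → track A, term 5 = 42.
Term 14 comes from track B (its 5th entry): -405.
The 15th slot belongs to track C; its 5th term is 63.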